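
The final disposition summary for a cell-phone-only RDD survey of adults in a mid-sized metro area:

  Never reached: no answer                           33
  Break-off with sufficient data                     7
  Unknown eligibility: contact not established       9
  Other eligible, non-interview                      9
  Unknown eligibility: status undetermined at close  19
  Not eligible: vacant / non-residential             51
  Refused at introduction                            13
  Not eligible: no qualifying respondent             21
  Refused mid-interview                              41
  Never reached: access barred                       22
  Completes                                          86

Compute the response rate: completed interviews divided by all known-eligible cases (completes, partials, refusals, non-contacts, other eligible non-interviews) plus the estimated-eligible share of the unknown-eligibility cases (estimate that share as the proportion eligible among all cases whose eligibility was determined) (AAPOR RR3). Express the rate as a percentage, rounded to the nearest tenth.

37.1%

Refusal or break-off = 13 + 41 = 54
Never reached = 33 + 22 = 55
Eligibility not determined = 9 + 19 = 28
Ineligible = 21 + 51 = 72
Top: 86
Eligible (known): 86 + 7 + 54 + 55 + 9 = 211
e = 211 / (211 + 72) = 211 / 283 = 0.7456
Estimated eligible among unknowns: 0.7456 × 28 = 20.88
Denom: 211 + 20.88 = 231.88
RR3 = 86 / 231.88 = 0.3709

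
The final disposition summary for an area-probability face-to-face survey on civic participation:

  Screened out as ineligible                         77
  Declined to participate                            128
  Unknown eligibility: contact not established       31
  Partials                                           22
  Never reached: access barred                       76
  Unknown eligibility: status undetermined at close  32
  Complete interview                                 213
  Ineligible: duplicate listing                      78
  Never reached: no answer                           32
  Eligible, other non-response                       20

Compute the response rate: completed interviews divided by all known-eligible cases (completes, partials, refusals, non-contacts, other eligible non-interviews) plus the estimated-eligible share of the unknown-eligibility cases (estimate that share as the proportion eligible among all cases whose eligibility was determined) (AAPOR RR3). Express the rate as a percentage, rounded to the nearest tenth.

39.5%

Non-contacts = 32 + 76 = 108
Unknown eligibility = 31 + 32 = 63
Not eligible = 77 + 78 = 155
Numerator = 213
Eligible (known) = 213 + 22 + 128 + 108 + 20 = 491
e = 491 / (491 + 155) = 491 / 646 = 0.7601
Estimated eligible among unknowns = 0.7601 × 63 = 47.89
Denom = 491 + 47.89 = 538.89
RR3 = 213 / 538.89 = 0.3953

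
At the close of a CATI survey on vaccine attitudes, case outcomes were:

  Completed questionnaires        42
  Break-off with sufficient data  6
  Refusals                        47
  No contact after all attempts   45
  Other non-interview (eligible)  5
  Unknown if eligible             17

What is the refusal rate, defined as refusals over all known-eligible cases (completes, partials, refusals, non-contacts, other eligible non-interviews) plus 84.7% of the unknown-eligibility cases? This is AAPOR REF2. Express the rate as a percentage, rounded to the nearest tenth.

Top → 47
Determined eligible → 42 + 6 + 47 + 45 + 5 = 145
Estimated eligible among unknowns → 0.8470 × 17 = 14.40
Base → 145 + 14.40 = 159.40
REF2 = 47 / 159.40 = 0.2949

29.5%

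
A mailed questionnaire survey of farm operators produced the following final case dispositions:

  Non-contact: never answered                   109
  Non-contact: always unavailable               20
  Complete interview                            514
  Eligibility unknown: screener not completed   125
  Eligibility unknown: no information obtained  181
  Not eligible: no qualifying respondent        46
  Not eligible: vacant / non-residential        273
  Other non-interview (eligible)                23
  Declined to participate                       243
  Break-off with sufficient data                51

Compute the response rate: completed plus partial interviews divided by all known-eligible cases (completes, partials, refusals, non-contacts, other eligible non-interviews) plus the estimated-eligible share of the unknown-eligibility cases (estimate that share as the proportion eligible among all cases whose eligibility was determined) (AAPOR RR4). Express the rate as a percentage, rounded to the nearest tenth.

47.5%

Never reached = 109 + 20 = 129
Eligibility not determined = 125 + 181 = 306
Screened out, ineligible = 46 + 273 = 319
Num: 514 + 51 = 565
Eligible (known): 514 + 51 + 243 + 129 + 23 = 960
e = 960 / (960 + 319) = 960 / 1279 = 0.7506
Estimated eligible among unknowns: 0.7506 × 306 = 229.68
Base: 960 + 229.68 = 1189.68
RR4 = 565 / 1189.68 = 0.4749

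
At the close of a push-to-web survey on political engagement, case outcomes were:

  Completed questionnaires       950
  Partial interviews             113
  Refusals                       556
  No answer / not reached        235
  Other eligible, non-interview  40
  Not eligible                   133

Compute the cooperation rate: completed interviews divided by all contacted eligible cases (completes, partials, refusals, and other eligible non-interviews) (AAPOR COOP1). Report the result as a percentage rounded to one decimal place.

57.3%

Numerator: 950
Base: 950 + 113 + 556 + 40 = 1659
COOP1 = 950 / 1659 = 0.5726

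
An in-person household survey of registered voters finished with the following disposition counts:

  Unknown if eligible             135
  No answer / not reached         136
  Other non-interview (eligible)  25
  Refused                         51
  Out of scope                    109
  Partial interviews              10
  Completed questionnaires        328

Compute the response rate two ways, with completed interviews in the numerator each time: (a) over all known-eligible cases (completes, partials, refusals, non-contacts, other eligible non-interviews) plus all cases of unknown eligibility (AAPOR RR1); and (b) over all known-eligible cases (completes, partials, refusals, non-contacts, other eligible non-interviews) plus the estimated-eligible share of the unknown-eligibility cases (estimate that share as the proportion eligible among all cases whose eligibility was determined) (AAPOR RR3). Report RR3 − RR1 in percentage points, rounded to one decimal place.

Top: 328
Denom: 328 + 10 + 51 + 136 + 25 + 135 = 685
RR1 = 328 / 685 = 0.4788
Known eligible: 328 + 10 + 51 + 136 + 25 = 550
e = 550 / (550 + 109) = 550 / 659 = 0.8346
e × U: 0.8346 × 135 = 112.67
Denom: 550 + 112.67 = 662.67
RR3 = 328 / 662.67 = 0.4950
Difference = 49.50 − 47.88 = 1.62 percentage points

1.6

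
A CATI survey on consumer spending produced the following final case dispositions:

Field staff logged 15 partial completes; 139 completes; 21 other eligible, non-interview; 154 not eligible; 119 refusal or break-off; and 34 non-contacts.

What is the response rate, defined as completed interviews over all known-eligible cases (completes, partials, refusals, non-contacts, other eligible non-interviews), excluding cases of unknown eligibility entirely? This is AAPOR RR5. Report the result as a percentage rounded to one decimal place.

42.4%

Top = 139
Denom = 139 + 15 + 119 + 34 + 21 = 328
RR5 = 139 / 328 = 0.4238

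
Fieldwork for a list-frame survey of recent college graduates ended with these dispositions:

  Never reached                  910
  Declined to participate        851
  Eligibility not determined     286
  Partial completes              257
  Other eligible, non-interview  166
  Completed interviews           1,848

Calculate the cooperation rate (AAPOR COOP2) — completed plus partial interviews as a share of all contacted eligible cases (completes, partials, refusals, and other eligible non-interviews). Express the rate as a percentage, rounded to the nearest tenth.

67.4%

Top: 1848 + 257 = 2105
Denominator: 1848 + 257 + 851 + 166 = 3122
COOP2 = 2105 / 3122 = 0.6742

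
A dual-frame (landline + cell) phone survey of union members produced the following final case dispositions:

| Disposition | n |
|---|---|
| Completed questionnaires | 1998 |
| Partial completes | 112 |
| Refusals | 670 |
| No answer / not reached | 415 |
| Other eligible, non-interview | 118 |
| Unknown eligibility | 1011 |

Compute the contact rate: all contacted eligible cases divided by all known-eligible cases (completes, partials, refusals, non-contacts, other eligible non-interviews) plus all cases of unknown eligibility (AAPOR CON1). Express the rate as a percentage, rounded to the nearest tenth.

67.0%

Numerator → 1998 + 112 + 670 + 118 = 2898
Base → 1998 + 112 + 670 + 415 + 118 + 1011 = 4324
CON1 = 2898 / 4324 = 0.6702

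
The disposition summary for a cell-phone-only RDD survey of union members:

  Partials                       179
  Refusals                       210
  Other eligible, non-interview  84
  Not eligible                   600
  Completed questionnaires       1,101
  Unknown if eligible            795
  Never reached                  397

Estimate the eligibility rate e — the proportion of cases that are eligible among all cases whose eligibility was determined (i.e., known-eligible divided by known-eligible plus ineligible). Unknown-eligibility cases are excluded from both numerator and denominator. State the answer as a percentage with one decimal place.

76.7%

Eligible (known): 1101 + 179 + 210 + 397 + 84 = 1971
e = 1971 / (1971 + 600) = 1971 / 2571 = 0.7666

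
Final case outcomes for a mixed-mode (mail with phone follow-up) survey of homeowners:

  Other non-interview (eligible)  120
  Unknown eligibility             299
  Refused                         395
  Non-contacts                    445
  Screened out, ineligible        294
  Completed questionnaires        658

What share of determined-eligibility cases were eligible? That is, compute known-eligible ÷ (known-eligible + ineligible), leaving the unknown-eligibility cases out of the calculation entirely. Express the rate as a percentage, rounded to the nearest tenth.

Determined eligible → 658 + 395 + 445 + 120 = 1618
e = 1618 / (1618 + 294) = 1618 / 1912 = 0.8462

84.6%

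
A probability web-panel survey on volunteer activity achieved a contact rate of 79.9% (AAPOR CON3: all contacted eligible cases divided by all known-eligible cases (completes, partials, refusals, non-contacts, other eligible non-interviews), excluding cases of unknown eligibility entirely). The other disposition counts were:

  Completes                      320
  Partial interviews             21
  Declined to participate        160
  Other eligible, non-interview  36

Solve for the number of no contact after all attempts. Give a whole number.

135

Numerator: 320 + 21 + 160 + 36 = 537
CON3 = 537 / D = 0.799
D = 537 / 0.799 = 672.1
Remaining denominator categories sum to 537
no contact after all attempts = 672.1 − 537 ≈ 135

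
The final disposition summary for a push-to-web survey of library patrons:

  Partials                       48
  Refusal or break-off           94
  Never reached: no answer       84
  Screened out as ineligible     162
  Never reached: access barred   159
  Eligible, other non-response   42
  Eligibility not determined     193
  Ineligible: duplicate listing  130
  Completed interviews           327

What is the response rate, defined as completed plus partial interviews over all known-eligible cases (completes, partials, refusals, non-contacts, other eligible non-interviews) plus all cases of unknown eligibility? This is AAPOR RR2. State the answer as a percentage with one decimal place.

39.6%

No contact after all attempts = 84 + 159 = 243
Ineligible = 162 + 130 = 292
Top = 327 + 48 = 375
Denominator = 327 + 48 + 94 + 243 + 42 + 193 = 947
RR2 = 375 / 947 = 0.3960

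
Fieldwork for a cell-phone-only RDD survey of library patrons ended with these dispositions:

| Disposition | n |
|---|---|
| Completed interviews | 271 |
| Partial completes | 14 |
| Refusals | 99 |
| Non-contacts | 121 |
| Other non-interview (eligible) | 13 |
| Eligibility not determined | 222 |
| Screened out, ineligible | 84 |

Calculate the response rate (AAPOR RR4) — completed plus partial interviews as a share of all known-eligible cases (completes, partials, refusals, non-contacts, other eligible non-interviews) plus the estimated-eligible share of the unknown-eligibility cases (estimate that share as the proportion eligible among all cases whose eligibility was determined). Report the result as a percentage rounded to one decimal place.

Num: 271 + 14 = 285
Known eligible: 271 + 14 + 99 + 121 + 13 = 518
e = 518 / (518 + 84) = 518 / 602 = 0.8605
Estimated eligible among unknowns: 0.8605 × 222 = 191.03
Denominator: 518 + 191.03 = 709.03
RR4 = 285 / 709.03 = 0.4020

40.2%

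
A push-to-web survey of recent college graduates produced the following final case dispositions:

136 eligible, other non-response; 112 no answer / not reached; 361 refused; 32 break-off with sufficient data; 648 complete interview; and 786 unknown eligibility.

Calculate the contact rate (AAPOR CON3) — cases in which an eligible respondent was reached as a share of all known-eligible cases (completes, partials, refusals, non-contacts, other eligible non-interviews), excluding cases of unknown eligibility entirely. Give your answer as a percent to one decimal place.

Top → 648 + 32 + 361 + 136 = 1177
Base → 648 + 32 + 361 + 112 + 136 = 1289
CON3 = 1177 / 1289 = 0.9131

91.3%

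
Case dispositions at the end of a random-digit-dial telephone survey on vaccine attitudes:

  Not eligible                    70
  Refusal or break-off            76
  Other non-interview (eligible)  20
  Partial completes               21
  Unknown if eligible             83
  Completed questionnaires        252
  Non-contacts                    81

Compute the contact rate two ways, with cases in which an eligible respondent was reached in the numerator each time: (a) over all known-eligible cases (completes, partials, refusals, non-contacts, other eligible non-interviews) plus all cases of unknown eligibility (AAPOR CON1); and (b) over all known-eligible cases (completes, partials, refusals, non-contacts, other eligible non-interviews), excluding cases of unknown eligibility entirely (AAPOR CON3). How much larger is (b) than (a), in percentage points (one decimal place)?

12.8

Top → 252 + 21 + 76 + 20 = 369
Base → 252 + 21 + 76 + 81 + 20 + 83 = 533
CON1 = 369 / 533 = 0.6923
Base → 252 + 21 + 76 + 81 + 20 = 450
CON3 = 369 / 450 = 0.8200
Difference = 82.00 − 69.23 = 12.77 percentage points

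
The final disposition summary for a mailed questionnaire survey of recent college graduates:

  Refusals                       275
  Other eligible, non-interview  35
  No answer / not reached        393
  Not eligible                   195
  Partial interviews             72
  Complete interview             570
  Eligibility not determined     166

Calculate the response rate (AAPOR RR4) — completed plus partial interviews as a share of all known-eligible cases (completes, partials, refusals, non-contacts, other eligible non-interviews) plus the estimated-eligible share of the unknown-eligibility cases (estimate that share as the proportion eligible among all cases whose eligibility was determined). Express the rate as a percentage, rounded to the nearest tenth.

Numerator → 570 + 72 = 642
Eligible (known) → 570 + 72 + 275 + 393 + 35 = 1345
e = 1345 / (1345 + 195) = 1345 / 1540 = 0.8734
Eligible share of unknowns → 0.8734 × 166 = 144.98
Base → 1345 + 144.98 = 1489.98
RR4 = 642 / 1489.98 = 0.4309

43.1%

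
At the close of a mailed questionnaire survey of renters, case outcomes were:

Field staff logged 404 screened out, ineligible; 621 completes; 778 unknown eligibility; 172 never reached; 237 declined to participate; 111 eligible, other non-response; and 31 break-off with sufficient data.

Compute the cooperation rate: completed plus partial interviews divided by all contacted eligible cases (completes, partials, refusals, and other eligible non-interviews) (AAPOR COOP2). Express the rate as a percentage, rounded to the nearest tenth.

65.2%

Numerator → 621 + 31 = 652
Denom → 621 + 31 + 237 + 111 = 1000
COOP2 = 652 / 1000 = 0.6520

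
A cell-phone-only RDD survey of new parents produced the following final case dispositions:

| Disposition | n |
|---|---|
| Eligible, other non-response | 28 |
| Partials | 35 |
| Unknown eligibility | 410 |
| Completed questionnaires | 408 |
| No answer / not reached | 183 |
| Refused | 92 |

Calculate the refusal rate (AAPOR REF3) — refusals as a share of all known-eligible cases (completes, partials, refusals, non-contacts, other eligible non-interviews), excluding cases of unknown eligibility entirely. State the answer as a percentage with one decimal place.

12.3%

Num: 92
Denom: 408 + 35 + 92 + 183 + 28 = 746
REF3 = 92 / 746 = 0.1233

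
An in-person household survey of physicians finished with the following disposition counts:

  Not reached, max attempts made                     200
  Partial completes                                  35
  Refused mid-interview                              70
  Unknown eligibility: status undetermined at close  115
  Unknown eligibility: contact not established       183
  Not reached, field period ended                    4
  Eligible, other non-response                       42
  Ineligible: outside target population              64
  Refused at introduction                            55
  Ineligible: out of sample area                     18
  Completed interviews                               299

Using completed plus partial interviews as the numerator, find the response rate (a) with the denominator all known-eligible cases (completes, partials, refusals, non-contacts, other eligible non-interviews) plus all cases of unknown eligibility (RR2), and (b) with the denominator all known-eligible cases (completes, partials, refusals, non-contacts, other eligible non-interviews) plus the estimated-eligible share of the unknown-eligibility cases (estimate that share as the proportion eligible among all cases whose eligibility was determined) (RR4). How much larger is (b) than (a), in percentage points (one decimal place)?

1.1

Refusal or break-off = 55 + 70 = 125
Never reached = 4 + 200 = 204
Undetermined eligibility = 183 + 115 = 298
Ineligible = 64 + 18 = 82
Num = 299 + 35 = 334
Base = 299 + 35 + 125 + 204 + 42 + 298 = 1003
RR2 = 334 / 1003 = 0.3330
Determined eligible = 299 + 35 + 125 + 204 + 42 = 705
e = 705 / (705 + 82) = 705 / 787 = 0.8958
Estimated eligible among unknowns = 0.8958 × 298 = 266.95
Base = 705 + 266.95 = 971.95
RR4 = 334 / 971.95 = 0.3436
Difference = 34.36 − 33.30 = 1.06 percentage points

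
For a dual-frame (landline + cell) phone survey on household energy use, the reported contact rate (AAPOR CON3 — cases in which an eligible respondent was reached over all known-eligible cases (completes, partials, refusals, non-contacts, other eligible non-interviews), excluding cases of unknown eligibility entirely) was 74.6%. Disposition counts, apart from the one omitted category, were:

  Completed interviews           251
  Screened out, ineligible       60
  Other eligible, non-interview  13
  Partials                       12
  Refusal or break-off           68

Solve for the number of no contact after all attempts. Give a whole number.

117

Numerator → 251 + 12 + 68 + 13 = 344
CON3 = 344 / D = 0.746
D = 344 / 0.746 = 461.1
Rest of base = 344
no contact after all attempts = 461.1 − 344 ≈ 117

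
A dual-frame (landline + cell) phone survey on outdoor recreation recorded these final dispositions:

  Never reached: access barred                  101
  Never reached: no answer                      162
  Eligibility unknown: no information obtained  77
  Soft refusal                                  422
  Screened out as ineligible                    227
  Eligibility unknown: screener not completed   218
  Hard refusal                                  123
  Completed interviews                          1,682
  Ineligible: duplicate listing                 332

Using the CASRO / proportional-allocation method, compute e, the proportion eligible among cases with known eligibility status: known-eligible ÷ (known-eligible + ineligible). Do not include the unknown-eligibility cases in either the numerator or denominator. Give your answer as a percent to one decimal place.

81.7%

Declined to participate = 123 + 422 = 545
Never reached = 162 + 101 = 263
Undetermined eligibility = 218 + 77 = 295
Screened out, ineligible = 227 + 332 = 559
Known eligible = 1682 + 545 + 263 = 2490
e = 2490 / (2490 + 559) = 2490 / 3049 = 0.8167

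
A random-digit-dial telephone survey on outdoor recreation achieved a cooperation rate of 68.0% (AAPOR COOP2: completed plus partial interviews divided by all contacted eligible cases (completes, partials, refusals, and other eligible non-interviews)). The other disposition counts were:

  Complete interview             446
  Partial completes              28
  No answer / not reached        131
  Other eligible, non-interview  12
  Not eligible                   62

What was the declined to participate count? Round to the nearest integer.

211

Num: 446 + 28 = 474
COOP2 = 474 / D = 0.680
D = 474 / 0.680 = 697.1
Other denominator terms total 486
declined to participate = 697.1 − 486 ≈ 211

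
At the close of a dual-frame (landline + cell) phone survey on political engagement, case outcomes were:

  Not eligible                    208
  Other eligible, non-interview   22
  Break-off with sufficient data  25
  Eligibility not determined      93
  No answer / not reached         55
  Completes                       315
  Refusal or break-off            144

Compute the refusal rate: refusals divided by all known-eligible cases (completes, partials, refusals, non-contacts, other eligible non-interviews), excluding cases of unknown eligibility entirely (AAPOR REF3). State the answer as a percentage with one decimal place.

Num: 144
Base: 315 + 25 + 144 + 55 + 22 = 561
REF3 = 144 / 561 = 0.2567

25.7%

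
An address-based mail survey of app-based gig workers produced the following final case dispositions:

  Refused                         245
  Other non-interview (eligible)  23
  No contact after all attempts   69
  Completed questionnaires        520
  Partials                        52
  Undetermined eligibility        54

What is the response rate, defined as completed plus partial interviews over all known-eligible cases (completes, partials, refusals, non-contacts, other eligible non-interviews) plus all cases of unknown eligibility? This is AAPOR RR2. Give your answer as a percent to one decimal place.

Num → 520 + 52 = 572
Base → 520 + 52 + 245 + 69 + 23 + 54 = 963
RR2 = 572 / 963 = 0.5940

59.4%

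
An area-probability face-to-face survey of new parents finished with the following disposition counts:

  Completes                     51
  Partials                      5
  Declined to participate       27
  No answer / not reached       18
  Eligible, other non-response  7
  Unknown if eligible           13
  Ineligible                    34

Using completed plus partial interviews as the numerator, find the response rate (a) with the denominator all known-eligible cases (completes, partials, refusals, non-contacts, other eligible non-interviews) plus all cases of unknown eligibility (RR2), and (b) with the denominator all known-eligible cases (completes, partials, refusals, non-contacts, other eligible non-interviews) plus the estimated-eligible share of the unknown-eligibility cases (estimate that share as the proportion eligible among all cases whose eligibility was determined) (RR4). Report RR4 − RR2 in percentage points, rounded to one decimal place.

Top: 51 + 5 = 56
Denom: 51 + 5 + 27 + 18 + 7 + 13 = 121
RR2 = 56 / 121 = 0.4628
Known eligible: 51 + 5 + 27 + 18 + 7 = 108
e = 108 / (108 + 34) = 108 / 142 = 0.7606
Estimated eligible among unknowns: 0.7606 × 13 = 9.89
Denom: 108 + 9.89 = 117.89
RR4 = 56 / 117.89 = 0.4750
Difference = 47.50 − 46.28 = 1.22 percentage points

1.2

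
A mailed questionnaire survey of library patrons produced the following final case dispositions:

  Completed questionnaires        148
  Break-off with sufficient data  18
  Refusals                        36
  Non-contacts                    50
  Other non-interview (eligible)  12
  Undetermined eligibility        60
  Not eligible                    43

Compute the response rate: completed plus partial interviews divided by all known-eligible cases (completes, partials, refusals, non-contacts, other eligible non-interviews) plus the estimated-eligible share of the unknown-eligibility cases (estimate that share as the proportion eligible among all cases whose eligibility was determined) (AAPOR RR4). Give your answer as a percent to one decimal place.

52.6%

Top → 148 + 18 = 166
Eligible (known) → 148 + 18 + 36 + 50 + 12 = 264
e = 264 / (264 + 43) = 264 / 307 = 0.8599
Eligible share of unknowns → 0.8599 × 60 = 51.59
Denom → 264 + 51.59 = 315.59
RR4 = 166 / 315.59 = 0.5260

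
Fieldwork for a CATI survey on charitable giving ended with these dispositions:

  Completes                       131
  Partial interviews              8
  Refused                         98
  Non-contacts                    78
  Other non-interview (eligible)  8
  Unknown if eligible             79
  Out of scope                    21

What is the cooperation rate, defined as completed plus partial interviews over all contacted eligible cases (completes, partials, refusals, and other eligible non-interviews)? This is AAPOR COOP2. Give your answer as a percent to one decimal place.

56.7%

Num = 131 + 8 = 139
Base = 131 + 8 + 98 + 8 = 245
COOP2 = 139 / 245 = 0.5673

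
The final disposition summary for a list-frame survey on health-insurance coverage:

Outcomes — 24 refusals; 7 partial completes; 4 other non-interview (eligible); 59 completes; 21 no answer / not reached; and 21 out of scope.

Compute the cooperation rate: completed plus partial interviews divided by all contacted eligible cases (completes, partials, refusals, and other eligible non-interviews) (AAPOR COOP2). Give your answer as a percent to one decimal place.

Top: 59 + 7 = 66
Base: 59 + 7 + 24 + 4 = 94
COOP2 = 66 / 94 = 0.7021

70.2%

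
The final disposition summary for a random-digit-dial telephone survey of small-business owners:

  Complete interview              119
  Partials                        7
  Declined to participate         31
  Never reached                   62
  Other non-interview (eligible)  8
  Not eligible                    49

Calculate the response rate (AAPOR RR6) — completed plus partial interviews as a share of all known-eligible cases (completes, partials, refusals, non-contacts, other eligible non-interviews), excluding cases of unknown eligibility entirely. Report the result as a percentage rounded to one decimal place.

Numerator → 119 + 7 = 126
Base → 119 + 7 + 31 + 62 + 8 = 227
RR6 = 126 / 227 = 0.5551

55.5%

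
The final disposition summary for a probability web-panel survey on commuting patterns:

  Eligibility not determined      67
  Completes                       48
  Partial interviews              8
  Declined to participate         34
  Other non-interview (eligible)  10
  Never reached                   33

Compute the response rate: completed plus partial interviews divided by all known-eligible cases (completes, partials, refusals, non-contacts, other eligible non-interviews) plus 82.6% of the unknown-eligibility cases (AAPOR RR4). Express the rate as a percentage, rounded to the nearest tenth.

Top: 48 + 8 = 56
Eligible (known): 48 + 8 + 34 + 33 + 10 = 133
e × U: 0.8260 × 67 = 55.34
Denom: 133 + 55.34 = 188.34
RR4 = 56 / 188.34 = 0.2973

29.7%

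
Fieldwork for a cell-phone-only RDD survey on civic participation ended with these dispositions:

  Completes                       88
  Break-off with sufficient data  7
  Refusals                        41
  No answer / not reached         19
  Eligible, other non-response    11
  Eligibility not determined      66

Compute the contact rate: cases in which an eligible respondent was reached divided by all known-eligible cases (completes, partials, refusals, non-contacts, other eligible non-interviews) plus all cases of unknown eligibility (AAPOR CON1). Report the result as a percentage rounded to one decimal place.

63.4%

Numerator: 88 + 7 + 41 + 11 = 147
Denom: 88 + 7 + 41 + 19 + 11 + 66 = 232
CON1 = 147 / 232 = 0.6336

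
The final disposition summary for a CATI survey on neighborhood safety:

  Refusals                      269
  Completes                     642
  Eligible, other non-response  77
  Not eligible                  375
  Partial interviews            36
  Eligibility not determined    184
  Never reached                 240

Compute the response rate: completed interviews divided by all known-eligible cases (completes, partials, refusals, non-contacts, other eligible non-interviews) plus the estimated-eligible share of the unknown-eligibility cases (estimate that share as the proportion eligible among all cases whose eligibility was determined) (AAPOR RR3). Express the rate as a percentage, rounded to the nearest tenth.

Top = 642
Known eligible = 642 + 36 + 269 + 240 + 77 = 1264
e = 1264 / (1264 + 375) = 1264 / 1639 = 0.7712
Eligible share of unknowns = 0.7712 × 184 = 141.90
Denom = 1264 + 141.90 = 1405.90
RR3 = 642 / 1405.90 = 0.4566

45.7%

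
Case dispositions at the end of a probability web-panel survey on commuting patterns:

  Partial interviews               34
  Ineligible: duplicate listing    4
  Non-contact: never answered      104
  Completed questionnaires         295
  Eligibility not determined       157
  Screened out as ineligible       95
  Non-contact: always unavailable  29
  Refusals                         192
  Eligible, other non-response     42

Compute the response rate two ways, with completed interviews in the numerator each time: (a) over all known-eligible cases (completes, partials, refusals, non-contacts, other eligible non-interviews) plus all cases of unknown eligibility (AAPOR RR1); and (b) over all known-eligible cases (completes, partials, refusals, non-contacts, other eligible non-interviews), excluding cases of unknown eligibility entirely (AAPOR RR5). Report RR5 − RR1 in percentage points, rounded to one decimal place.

7.8

Never reached = 104 + 29 = 133
Ineligible = 95 + 4 = 99
Top: 295
Denominator: 295 + 34 + 192 + 133 + 42 + 157 = 853
RR1 = 295 / 853 = 0.3458
Denominator: 295 + 34 + 192 + 133 + 42 = 696
RR5 = 295 / 696 = 0.4239
Difference = 42.39 − 34.58 = 7.81 percentage points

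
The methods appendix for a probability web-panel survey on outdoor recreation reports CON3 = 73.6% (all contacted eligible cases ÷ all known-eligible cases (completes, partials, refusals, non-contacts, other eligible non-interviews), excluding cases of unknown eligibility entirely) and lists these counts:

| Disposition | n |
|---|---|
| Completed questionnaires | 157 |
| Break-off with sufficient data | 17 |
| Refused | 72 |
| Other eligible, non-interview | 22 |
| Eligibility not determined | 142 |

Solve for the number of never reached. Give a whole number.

96

Top: 157 + 17 + 72 + 22 = 268
CON3 = 268 / D = 0.736
D = 268 / 0.736 = 364.1
Remaining denominator categories sum to 268
never reached = 364.1 − 268 ≈ 96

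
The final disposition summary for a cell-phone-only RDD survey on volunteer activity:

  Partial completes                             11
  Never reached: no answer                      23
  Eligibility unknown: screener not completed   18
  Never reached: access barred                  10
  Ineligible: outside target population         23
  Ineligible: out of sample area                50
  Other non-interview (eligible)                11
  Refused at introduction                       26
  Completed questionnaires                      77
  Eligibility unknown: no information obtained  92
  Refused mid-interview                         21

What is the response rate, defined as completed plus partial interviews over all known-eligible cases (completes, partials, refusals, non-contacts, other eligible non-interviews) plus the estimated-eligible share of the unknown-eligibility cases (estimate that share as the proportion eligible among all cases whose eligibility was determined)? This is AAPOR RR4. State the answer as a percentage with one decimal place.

Refusal or break-off = 26 + 21 = 47
Never reached = 23 + 10 = 33
Unknown eligibility = 18 + 92 = 110
Out of scope = 23 + 50 = 73
Numerator = 77 + 11 = 88
Determined eligible = 77 + 11 + 47 + 33 + 11 = 179
e = 179 / (179 + 73) = 179 / 252 = 0.7103
e × U = 0.7103 × 110 = 78.13
Denominator = 179 + 78.13 = 257.13
RR4 = 88 / 257.13 = 0.3422

34.2%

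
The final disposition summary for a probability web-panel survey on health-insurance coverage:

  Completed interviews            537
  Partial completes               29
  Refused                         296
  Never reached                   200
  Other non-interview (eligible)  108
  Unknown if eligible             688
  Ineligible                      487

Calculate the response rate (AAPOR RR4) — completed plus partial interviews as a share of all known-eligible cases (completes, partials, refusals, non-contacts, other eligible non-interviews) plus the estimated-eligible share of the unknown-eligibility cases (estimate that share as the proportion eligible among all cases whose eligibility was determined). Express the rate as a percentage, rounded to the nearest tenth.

34.2%

Top: 537 + 29 = 566
Determined eligible: 537 + 29 + 296 + 200 + 108 = 1170
e = 1170 / (1170 + 487) = 1170 / 1657 = 0.7061
Eligible share of unknowns: 0.7061 × 688 = 485.80
Base: 1170 + 485.80 = 1655.80
RR4 = 566 / 1655.80 = 0.3418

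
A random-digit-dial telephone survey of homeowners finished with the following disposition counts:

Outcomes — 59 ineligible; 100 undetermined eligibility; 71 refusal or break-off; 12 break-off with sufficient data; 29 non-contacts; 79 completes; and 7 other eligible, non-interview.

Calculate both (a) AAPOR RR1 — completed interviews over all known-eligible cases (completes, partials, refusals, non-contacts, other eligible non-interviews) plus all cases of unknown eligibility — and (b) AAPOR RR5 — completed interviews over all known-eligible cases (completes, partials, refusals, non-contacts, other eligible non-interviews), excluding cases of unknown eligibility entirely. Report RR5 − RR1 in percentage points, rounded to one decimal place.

13.4

Top: 79
Denom: 79 + 12 + 71 + 29 + 7 + 100 = 298
RR1 = 79 / 298 = 0.2651
Denom: 79 + 12 + 71 + 29 + 7 = 198
RR5 = 79 / 198 = 0.3990
Difference = 39.90 − 26.51 = 13.39 percentage points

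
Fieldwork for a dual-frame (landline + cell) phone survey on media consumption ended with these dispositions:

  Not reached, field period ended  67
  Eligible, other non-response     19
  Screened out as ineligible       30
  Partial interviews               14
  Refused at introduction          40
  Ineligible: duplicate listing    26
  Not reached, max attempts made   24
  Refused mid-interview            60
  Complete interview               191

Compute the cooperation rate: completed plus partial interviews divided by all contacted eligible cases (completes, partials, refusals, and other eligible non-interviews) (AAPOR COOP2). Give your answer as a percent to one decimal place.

63.3%

Refused = 40 + 60 = 100
No contact after all attempts = 67 + 24 = 91
Out of scope = 30 + 26 = 56
Num → 191 + 14 = 205
Base → 191 + 14 + 100 + 19 = 324
COOP2 = 205 / 324 = 0.6327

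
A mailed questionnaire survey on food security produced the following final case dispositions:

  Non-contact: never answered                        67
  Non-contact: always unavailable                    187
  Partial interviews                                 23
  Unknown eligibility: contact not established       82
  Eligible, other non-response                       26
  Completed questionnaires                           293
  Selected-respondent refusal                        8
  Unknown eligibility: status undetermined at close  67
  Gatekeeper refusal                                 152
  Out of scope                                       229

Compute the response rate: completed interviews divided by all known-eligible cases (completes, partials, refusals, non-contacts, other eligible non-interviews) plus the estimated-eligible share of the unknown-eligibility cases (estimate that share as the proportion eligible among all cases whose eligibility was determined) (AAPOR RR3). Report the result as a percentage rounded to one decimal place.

Refused = 152 + 8 = 160
No contact after all attempts = 67 + 187 = 254
Undetermined eligibility = 82 + 67 = 149
Numerator = 293
Known eligible = 293 + 23 + 160 + 254 + 26 = 756
e = 756 / (756 + 229) = 756 / 985 = 0.7675
Eligible share of unknowns = 0.7675 × 149 = 114.36
Base = 756 + 114.36 = 870.36
RR3 = 293 / 870.36 = 0.3366

33.7%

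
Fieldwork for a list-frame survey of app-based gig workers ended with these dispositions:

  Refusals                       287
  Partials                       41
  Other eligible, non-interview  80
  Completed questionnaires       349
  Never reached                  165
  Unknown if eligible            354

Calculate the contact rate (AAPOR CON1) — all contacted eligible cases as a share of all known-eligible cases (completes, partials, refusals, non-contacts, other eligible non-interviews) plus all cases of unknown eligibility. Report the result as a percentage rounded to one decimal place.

Num = 349 + 41 + 287 + 80 = 757
Denom = 349 + 41 + 287 + 165 + 80 + 354 = 1276
CON1 = 757 / 1276 = 0.5933

59.3%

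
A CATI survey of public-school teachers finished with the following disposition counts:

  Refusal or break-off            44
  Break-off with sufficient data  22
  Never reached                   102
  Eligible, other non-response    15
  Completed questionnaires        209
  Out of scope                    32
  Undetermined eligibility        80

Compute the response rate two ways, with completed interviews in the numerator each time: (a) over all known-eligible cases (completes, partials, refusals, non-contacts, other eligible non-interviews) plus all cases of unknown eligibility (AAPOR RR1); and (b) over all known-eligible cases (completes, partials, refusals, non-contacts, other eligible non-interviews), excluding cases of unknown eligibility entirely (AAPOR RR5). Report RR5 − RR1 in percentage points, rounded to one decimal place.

Num → 209
Denom → 209 + 22 + 44 + 102 + 15 + 80 = 472
RR1 = 209 / 472 = 0.4428
Denom → 209 + 22 + 44 + 102 + 15 = 392
RR5 = 209 / 392 = 0.5332
Difference = 53.32 − 44.28 = 9.04 percentage points

9.0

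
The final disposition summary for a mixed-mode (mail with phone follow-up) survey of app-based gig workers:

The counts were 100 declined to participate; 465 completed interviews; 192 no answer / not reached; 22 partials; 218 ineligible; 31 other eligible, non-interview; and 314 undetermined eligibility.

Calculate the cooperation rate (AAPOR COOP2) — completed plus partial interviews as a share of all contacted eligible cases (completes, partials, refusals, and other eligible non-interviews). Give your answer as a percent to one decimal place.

Numerator → 465 + 22 = 487
Base → 465 + 22 + 100 + 31 = 618
COOP2 = 487 / 618 = 0.7880

78.8%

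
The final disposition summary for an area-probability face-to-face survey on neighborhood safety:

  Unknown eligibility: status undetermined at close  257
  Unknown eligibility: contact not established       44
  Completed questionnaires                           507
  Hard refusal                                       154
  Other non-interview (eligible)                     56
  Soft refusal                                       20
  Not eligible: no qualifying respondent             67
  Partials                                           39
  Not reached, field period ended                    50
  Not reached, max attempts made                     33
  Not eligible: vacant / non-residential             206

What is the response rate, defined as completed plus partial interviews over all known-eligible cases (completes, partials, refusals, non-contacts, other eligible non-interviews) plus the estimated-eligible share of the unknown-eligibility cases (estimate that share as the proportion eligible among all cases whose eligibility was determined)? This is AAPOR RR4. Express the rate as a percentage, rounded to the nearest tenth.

Refused = 154 + 20 = 174
Non-contacts = 50 + 33 = 83
Unknown eligibility = 44 + 257 = 301
Out of scope = 67 + 206 = 273
Numerator = 507 + 39 = 546
Known eligible = 507 + 39 + 174 + 83 + 56 = 859
e = 859 / (859 + 273) = 859 / 1132 = 0.7588
Eligible share of unknowns = 0.7588 × 301 = 228.40
Denominator = 859 + 228.40 = 1087.40
RR4 = 546 / 1087.40 = 0.5021

50.2%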